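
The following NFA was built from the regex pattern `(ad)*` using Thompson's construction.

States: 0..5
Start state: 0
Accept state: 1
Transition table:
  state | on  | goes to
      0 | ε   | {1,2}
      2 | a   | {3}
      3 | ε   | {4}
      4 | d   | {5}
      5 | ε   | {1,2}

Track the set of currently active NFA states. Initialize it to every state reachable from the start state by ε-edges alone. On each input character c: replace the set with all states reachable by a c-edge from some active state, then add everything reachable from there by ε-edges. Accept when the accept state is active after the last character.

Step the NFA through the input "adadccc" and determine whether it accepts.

Answer: REJECT

Derivation:
start: ε-closure({0}) = {0,1,2}
'a' @ 1: {3,4}
'd' @ 2: {1,2,5}  ✓accept
'a' @ 3: {3,4}
'd' @ 4: {1,2,5}  ✓accept
'c' @ 5: {}  — state set empty
rest 'cc' ignored (set empty)
end set {} — state 1 not in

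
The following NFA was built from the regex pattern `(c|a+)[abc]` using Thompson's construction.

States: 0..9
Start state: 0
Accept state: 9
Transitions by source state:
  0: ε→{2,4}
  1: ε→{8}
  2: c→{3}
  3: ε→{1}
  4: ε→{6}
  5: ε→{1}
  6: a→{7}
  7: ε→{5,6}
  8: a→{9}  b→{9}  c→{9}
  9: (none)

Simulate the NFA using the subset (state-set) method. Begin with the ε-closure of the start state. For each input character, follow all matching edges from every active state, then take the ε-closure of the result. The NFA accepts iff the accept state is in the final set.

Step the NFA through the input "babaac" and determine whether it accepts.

Answer: REJECT

Steps:
start: ε-closure({0}) = {0,2,4,6}
'b' @ 1: {}  — dead — no transitions
rest 'abaac' ignored (set empty)
end set {} — state 9 not in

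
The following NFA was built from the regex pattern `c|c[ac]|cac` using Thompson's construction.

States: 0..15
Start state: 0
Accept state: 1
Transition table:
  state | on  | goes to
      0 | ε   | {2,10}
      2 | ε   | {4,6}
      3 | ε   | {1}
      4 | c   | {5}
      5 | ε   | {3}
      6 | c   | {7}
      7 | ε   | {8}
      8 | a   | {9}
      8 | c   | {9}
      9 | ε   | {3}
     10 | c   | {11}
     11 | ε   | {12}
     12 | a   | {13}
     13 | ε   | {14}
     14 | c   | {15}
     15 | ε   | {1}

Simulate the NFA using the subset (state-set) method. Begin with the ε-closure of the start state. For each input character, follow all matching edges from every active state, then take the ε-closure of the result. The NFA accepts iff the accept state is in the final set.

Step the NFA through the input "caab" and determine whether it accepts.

start: ε-closure({0}) = {0,2,4,6,10}
'c' @ 1: {1,3,5,7,8,11,12}  [accepting]
'a' @ 2: {1,3,9,13,14}  [accepting]
'a' @ 3: {}  — no active states
rest 'b' ignored (set empty)
after full input: {}  (accept=1 not in)

Answer: REJECT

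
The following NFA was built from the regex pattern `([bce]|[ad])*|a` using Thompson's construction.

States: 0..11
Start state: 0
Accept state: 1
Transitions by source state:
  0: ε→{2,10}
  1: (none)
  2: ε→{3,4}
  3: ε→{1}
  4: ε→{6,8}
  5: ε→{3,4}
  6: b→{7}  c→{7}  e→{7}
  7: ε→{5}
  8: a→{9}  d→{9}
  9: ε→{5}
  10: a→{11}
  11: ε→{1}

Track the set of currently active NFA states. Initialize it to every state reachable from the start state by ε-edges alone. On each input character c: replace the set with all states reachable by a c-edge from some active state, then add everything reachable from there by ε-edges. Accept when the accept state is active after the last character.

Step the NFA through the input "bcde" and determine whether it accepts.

Answer: ACCEPT

Steps:
start: ε-closure({0}) = {0,1,2,3,4,6,8,10}
'b' @ 1: {1,3,4,5,6,7,8}  (accept∈set)
'c' @ 2: {1,3,4,5,6,7,8}  (accept∈set)
'd' @ 3: {1,3,4,5,6,8,9}  (accept∈set)
'e' @ 4: {1,3,4,5,6,7,8}  (accept∈set)
after full input: {1,3,4,5,6,7,8}  (accept=1 in)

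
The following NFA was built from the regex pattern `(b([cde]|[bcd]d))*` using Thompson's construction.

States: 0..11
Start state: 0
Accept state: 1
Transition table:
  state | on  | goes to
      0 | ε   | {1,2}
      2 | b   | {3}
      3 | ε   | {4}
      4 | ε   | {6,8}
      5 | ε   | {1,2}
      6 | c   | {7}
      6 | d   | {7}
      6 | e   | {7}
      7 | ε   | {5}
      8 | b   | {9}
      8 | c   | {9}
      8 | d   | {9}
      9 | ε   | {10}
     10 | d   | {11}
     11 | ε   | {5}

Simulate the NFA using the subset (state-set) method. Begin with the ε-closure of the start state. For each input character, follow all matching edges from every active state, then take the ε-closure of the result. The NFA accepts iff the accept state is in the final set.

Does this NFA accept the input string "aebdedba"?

initial (ε-close {0}): {0,1,2}
'a' @ 1: {}  — state set empty
rest 'ebdedba' ignored (set empty)
end set {} — state 1 not in

Answer: REJECT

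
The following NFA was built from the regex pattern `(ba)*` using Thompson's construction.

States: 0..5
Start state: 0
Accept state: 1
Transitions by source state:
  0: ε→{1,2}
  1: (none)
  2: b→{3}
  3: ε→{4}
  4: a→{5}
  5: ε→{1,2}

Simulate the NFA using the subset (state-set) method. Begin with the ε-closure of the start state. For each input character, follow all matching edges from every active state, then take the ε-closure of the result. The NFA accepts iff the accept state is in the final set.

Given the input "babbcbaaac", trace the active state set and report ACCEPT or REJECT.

S₀ = ε-closure({0}) = {0,1,2}
'b' @ 1: {3,4}
'a' @ 2: {1,2,5}  ✓accept
'b' @ 3: {3,4}
'b' @ 4: {}  — dead — no transitions
rest 'cbaaac' ignored (set empty)
end set {} — state 1 not in

Answer: REJECT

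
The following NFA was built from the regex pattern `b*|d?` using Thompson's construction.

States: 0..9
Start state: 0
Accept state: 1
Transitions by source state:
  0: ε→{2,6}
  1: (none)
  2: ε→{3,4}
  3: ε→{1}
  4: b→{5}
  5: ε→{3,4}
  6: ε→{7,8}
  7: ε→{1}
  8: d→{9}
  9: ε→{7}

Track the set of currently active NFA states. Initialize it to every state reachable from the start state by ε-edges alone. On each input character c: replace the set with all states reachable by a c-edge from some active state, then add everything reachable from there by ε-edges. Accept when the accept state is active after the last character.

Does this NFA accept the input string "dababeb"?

Answer: REJECT

Steps:
initial (ε-close {0}): {0,1,2,3,4,6,7,8}
'd' @ 1: {1,7,9}  [accepting]
'a' @ 2: {}  — dead — no transitions
rest 'babeb' ignored (set empty)
after full input: {}  (accept=1 not in)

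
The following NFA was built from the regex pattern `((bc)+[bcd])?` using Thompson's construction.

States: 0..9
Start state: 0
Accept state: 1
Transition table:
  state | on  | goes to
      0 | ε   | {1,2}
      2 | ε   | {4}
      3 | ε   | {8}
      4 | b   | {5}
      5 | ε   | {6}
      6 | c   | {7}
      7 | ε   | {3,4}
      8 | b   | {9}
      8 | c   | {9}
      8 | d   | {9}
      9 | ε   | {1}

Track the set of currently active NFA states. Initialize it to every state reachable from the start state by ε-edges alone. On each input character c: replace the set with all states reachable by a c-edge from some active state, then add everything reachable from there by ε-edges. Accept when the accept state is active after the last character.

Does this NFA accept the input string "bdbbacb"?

initial (ε-close {0}): {0,1,2,4}
'b' @ 1: {5,6}
'd' @ 2: {}  — no active states
rest 'bbacb' ignored (set empty)
after full input: {}  (accept=1 not in)

Answer: REJECT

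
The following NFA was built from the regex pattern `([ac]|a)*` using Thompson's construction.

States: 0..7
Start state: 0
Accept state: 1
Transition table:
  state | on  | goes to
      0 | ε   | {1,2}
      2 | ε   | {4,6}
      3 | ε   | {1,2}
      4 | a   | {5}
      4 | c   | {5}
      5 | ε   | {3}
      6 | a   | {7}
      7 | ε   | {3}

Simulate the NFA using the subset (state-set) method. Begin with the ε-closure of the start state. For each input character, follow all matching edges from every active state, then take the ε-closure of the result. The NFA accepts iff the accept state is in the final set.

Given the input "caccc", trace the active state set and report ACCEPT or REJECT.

Answer: ACCEPT

Steps:
start: ε-closure({0}) = {0,1,2,4,6}
'c' @ 1: {1,2,3,4,5,6}  ✓accept
'a' @ 2: {1,2,3,4,5,6,7}  ✓accept
'c' @ 3: {1,2,3,4,5,6}  ✓accept
'c' @ 4: {1,2,3,4,5,6}  ✓accept
'c' @ 5: {1,2,3,4,5,6}  ✓accept
final: {1,2,3,4,5,6}; accept 1 in set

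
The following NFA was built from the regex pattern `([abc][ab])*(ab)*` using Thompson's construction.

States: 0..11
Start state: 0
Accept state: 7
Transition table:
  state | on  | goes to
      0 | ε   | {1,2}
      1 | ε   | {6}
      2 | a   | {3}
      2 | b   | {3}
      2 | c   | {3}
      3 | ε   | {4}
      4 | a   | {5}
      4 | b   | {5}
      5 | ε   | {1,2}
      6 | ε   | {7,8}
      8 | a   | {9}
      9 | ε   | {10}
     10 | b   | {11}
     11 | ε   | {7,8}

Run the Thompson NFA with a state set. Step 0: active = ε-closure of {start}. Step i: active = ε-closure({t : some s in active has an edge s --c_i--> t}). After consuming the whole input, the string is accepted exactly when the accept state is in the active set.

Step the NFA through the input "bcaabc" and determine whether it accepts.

Answer: REJECT

Derivation:
initial (ε-close {0}): {0,1,2,6,7,8}
'b' @ 1: {3,4}
'c' @ 2: {}  — state set empty
rest 'aabc' ignored (set empty)
after full input: {}  (accept=7 not in)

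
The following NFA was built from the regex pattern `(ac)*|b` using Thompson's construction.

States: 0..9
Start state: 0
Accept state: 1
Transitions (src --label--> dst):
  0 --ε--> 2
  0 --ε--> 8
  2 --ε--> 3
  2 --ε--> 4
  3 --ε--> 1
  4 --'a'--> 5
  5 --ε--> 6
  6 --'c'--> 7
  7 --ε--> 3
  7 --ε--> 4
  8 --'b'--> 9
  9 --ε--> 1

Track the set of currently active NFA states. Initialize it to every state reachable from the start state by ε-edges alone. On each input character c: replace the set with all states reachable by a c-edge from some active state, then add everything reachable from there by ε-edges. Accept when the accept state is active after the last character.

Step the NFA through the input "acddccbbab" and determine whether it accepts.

Answer: REJECT

Trace:
initial (ε-close {0}): {0,1,2,3,4,8}
'a' @ 1: {5,6}
'c' @ 2: {1,3,4,7}  (accept∈set)
'd' @ 3: {}  — state set empty
rest 'dccbbab' ignored (set empty)
end set {} — state 1 not in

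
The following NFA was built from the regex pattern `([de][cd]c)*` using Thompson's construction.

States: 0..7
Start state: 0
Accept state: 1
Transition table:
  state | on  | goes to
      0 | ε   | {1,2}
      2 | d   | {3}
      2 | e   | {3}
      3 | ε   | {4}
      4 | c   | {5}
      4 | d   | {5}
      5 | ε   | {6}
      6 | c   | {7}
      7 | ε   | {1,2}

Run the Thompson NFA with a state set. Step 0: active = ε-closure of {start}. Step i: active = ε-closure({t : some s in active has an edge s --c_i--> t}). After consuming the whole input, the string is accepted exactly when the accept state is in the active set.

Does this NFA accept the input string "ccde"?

S₀ = ε-closure({0}) = {0,1,2}
'c' @ 1: {}  — dead — no transitions
rest 'cde' ignored (set empty)
final: {}; accept 1 not in set

Answer: REJECT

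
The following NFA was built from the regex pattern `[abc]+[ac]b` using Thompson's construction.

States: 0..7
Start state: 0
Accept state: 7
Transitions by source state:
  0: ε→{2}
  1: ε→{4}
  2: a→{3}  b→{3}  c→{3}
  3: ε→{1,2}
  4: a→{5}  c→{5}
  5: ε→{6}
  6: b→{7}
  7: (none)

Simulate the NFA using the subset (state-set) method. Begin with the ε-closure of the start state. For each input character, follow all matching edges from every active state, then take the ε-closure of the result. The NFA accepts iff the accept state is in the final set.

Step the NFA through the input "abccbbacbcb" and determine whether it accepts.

initial (ε-close {0}): {0,2}
'a' @ 1: {1,2,3,4}
'b' @ 2: {1,2,3,4}
'c' @ 3: {1,2,3,4,5,6}
'c' @ 4: {1,2,3,4,5,6}
'b' @ 5: {1,2,3,4,7}  (accept∈set)
'b' @ 6: {1,2,3,4}
'a' @ 7: {1,2,3,4,5,6}
'c' @ 8: {1,2,3,4,5,6}
'b' @ 9: {1,2,3,4,7}  (accept∈set)
'c' @ 10: {1,2,3,4,5,6}
'b' @ 11: {1,2,3,4,7}  (accept∈set)
end set {1,2,3,4,7} — state 7 in

Answer: ACCEPT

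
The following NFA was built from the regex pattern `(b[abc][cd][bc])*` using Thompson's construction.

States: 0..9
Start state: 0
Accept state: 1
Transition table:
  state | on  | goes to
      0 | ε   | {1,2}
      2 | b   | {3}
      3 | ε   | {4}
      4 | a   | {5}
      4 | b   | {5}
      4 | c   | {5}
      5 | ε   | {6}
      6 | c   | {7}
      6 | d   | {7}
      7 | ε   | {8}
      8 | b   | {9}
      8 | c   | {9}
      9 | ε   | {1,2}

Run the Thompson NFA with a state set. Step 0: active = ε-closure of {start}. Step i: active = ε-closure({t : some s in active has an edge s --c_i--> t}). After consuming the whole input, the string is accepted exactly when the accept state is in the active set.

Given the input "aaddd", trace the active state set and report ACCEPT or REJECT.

Answer: REJECT

Trace:
initial (ε-close {0}): {0,1,2}
'a' @ 1: {}  — dead — no transitions
rest 'addd' ignored (set empty)
end set {} — state 1 not in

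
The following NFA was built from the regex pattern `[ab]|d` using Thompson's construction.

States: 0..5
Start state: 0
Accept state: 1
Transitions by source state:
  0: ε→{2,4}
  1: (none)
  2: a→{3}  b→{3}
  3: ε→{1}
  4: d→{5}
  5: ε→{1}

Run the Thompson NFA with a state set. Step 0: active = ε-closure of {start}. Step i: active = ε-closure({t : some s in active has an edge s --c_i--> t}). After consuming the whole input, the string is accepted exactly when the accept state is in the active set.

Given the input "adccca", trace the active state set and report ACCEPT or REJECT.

Answer: REJECT

Trace:
start: ε-closure({0}) = {0,2,4}
'a' @ 1: {1,3}  (accept∈set)
'd' @ 2: {}  — state set empty
rest 'ccca' ignored (set empty)
after full input: {}  (accept=1 not in)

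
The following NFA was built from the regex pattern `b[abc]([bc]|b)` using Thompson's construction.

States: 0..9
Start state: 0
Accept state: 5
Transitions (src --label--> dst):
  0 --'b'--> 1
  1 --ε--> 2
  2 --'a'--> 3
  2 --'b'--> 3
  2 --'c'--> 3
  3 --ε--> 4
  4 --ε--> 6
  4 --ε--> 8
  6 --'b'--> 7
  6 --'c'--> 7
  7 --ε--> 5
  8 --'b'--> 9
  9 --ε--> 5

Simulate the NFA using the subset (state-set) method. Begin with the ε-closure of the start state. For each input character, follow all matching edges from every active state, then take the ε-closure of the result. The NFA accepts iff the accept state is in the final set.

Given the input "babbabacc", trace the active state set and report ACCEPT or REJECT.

start: ε-closure({0}) = {0}
'b' @ 1: {1,2}
'a' @ 2: {3,4,6,8}
'b' @ 3: {5,7,9}  (accept∈set)
'b' @ 4: {}  — state set empty
rest 'abacc' ignored (set empty)
final: {}; accept 5 not in set

Answer: REJECT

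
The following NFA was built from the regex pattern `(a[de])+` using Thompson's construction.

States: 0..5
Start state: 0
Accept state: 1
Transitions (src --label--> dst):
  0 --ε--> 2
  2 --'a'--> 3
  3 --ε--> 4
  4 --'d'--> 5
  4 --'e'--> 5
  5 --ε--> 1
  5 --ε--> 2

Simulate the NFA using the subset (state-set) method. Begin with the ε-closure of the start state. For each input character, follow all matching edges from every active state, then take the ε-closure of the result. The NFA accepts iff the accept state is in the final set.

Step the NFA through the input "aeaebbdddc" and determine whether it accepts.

Answer: REJECT

Steps:
initial (ε-close {0}): {0,2}
'a' @ 1: {3,4}
'e' @ 2: {1,2,5}  [accepting]
'a' @ 3: {3,4}
'e' @ 4: {1,2,5}  [accepting]
'b' @ 5: {}  — state set empty
rest 'bdddc' ignored (set empty)
after full input: {}  (accept=1 not in)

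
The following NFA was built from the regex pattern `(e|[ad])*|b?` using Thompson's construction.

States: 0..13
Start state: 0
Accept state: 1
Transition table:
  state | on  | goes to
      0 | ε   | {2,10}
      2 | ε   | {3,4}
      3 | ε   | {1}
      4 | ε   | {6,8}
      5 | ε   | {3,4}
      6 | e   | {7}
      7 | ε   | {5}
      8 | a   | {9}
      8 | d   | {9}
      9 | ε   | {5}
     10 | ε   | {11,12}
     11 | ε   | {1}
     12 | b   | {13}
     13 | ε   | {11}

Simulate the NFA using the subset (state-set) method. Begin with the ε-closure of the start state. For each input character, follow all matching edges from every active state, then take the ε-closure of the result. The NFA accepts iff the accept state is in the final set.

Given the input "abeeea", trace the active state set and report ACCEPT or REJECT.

Answer: REJECT

Trace:
start: ε-closure({0}) = {0,1,2,3,4,6,8,10,11,12}
'a' @ 1: {1,3,4,5,6,8,9}  ✓accept
'b' @ 2: {}  — dead — no transitions
rest 'eeea' ignored (set empty)
final: {}; accept 1 not in set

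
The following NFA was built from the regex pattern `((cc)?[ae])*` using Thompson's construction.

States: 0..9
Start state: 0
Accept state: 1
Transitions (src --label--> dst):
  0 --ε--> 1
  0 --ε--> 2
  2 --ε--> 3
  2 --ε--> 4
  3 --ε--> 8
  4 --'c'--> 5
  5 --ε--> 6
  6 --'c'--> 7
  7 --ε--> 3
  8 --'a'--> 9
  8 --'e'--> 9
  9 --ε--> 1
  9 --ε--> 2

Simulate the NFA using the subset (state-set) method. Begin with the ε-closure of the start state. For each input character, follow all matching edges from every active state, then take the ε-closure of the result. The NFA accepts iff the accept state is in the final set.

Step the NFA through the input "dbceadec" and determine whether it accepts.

start: ε-closure({0}) = {0,1,2,3,4,8}
'd' @ 1: {}  — dead — no transitions
rest 'bceadec' ignored (set empty)
end set {} — state 1 not in

Answer: REJECT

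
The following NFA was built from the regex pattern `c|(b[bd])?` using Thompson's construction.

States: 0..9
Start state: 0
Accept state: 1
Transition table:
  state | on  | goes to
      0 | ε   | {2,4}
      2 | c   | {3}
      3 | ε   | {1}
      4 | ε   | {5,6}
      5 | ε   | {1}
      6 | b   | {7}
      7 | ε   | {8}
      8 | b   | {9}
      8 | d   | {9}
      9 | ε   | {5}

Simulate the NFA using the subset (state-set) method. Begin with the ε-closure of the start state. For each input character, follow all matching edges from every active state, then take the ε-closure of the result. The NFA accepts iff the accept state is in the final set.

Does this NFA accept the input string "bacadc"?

Answer: REJECT

Trace:
S₀ = ε-closure({0}) = {0,1,2,4,5,6}
'b' @ 1: {7,8}
'a' @ 2: {}  — dead — no transitions
rest 'cadc' ignored (set empty)
final: {}; accept 1 not in set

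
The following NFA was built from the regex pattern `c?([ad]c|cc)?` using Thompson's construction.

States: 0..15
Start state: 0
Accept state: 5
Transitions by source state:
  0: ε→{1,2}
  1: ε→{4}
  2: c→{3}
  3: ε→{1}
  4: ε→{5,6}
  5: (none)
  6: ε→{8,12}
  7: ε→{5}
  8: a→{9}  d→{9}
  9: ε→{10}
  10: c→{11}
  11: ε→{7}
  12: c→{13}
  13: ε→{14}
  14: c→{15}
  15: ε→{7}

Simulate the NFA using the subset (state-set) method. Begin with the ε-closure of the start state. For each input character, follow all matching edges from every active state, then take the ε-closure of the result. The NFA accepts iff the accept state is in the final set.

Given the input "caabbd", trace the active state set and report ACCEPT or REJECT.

start: ε-closure({0}) = {0,1,2,4,5,6,8,12}
'c' @ 1: {1,3,4,5,6,8,12,13,14}  (accept∈set)
'a' @ 2: {9,10}
'a' @ 3: {}  — state set empty
rest 'bbd' ignored (set empty)
final: {}; accept 5 not in set

Answer: REJECT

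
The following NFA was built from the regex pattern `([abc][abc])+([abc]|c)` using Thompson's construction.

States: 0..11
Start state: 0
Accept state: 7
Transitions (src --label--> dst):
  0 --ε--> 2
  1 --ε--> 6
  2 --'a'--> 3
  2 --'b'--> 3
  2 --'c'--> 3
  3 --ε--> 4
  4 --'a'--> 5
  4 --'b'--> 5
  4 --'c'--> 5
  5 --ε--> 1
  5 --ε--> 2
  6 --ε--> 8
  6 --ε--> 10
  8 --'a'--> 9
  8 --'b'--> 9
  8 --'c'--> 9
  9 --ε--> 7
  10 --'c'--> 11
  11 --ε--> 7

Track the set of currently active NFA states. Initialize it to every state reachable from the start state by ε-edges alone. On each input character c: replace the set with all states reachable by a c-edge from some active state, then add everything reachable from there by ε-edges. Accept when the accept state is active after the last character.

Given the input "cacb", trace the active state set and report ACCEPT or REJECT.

Answer: REJECT

Steps:
initial (ε-close {0}): {0,2}
'c' @ 1: {3,4}
'a' @ 2: {1,2,5,6,8,10}
'c' @ 3: {3,4,7,9,11}  [accepting]
'b' @ 4: {1,2,5,6,8,10}
final: {1,2,5,6,8,10}; accept 7 not in set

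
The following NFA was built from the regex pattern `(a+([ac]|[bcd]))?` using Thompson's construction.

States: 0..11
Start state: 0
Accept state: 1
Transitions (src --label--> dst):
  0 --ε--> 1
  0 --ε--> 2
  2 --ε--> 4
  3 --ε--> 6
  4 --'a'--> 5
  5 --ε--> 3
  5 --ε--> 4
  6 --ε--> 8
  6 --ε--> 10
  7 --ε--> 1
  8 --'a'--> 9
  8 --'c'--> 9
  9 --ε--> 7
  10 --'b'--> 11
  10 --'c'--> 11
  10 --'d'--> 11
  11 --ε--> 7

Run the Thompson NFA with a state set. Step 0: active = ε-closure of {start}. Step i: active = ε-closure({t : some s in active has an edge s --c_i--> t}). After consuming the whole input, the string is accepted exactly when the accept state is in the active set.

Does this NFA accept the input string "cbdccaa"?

Answer: REJECT

Trace:
start: ε-closure({0}) = {0,1,2,4}
'c' @ 1: {}  — dead — no transitions
rest 'bdccaa' ignored (set empty)
after full input: {}  (accept=1 not in)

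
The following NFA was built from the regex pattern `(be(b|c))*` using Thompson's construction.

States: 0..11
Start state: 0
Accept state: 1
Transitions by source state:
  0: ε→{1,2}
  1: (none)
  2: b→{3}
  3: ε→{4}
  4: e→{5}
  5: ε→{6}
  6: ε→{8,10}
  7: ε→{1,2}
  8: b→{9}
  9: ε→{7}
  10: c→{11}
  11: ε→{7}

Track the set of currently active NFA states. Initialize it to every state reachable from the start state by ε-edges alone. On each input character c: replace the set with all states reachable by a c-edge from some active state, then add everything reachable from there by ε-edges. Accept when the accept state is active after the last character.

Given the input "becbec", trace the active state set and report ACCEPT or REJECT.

S₀ = ε-closure({0}) = {0,1,2}
'b' @ 1: {3,4}
'e' @ 2: {5,6,8,10}
'c' @ 3: {1,2,7,11}  (accept∈set)
'b' @ 4: {3,4}
'e' @ 5: {5,6,8,10}
'c' @ 6: {1,2,7,11}  (accept∈set)
final: {1,2,7,11}; accept 1 in set

Answer: ACCEPT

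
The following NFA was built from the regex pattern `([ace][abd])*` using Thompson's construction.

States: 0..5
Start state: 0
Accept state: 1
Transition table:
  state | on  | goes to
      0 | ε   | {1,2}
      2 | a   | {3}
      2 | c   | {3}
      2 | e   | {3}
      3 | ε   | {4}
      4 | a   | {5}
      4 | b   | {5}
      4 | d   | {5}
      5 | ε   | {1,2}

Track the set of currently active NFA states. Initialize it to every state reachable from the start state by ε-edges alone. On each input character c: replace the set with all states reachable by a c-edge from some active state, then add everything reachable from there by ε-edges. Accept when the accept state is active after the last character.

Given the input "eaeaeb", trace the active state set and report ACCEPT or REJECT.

Answer: ACCEPT

Trace:
start: ε-closure({0}) = {0,1,2}
'e' @ 1: {3,4}
'a' @ 2: {1,2,5}  [accepting]
'e' @ 3: {3,4}
'a' @ 4: {1,2,5}  [accepting]
'e' @ 5: {3,4}
'b' @ 6: {1,2,5}  [accepting]
after full input: {1,2,5}  (accept=1 in)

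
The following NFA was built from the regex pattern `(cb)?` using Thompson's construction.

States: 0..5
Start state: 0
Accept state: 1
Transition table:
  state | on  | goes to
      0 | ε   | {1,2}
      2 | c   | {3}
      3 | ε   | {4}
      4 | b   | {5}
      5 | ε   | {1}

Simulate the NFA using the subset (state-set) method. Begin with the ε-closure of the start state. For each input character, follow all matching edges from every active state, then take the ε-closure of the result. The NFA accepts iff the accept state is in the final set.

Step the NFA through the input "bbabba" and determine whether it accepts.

Answer: REJECT

Steps:
S₀ = ε-closure({0}) = {0,1,2}
'b' @ 1: {}  — dead — no transitions
rest 'babba' ignored (set empty)
after full input: {}  (accept=1 not in)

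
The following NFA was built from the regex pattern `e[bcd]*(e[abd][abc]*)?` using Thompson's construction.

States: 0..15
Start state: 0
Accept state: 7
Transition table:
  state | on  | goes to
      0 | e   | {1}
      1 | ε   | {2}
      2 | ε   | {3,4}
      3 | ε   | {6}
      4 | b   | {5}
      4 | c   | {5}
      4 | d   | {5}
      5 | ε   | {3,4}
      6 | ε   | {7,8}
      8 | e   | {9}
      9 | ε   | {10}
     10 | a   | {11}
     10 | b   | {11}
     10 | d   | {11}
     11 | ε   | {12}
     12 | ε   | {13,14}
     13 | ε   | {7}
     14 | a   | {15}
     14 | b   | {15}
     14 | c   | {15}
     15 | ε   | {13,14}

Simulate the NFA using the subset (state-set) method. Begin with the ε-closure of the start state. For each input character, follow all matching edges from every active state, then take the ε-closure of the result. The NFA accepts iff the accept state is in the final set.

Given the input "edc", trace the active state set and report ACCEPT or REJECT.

Answer: ACCEPT

Trace:
start: ε-closure({0}) = {0}
'e' @ 1: {1,2,3,4,6,7,8}  (accept∈set)
'd' @ 2: {3,4,5,6,7,8}  (accept∈set)
'c' @ 3: {3,4,5,6,7,8}  (accept∈set)
end set {3,4,5,6,7,8} — state 7 in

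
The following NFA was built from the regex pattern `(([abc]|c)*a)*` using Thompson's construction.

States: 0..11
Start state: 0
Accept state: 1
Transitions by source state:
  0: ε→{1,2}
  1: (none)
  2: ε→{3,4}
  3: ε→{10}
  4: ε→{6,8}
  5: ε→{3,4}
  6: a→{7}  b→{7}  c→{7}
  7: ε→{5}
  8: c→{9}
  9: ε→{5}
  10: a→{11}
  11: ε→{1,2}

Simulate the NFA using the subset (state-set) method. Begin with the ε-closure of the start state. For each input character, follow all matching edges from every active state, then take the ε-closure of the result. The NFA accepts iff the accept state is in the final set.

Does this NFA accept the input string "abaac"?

Answer: REJECT

Derivation:
S₀ = ε-closure({0}) = {0,1,2,3,4,6,8,10}
'a' @ 1: {1,2,3,4,5,6,7,8,10,11}  ✓accept
'b' @ 2: {3,4,5,6,7,8,10}
'a' @ 3: {1,2,3,4,5,6,7,8,10,11}  ✓accept
'a' @ 4: {1,2,3,4,5,6,7,8,10,11}  ✓accept
'c' @ 5: {3,4,5,6,7,8,9,10}
after full input: {3,4,5,6,7,8,9,10}  (accept=1 not in)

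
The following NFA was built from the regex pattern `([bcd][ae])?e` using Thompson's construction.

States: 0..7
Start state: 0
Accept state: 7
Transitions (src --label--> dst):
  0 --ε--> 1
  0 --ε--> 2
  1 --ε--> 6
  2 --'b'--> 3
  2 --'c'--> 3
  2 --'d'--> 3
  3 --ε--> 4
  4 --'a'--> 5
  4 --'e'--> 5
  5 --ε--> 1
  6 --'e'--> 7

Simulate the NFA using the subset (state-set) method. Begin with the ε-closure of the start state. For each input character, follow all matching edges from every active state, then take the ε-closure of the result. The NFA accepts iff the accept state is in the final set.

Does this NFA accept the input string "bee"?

Answer: ACCEPT

Trace:
start: ε-closure({0}) = {0,1,2,6}
'b' @ 1: {3,4}
'e' @ 2: {1,5,6}
'e' @ 3: {7}  ✓accept
final: {7}; accept 7 in set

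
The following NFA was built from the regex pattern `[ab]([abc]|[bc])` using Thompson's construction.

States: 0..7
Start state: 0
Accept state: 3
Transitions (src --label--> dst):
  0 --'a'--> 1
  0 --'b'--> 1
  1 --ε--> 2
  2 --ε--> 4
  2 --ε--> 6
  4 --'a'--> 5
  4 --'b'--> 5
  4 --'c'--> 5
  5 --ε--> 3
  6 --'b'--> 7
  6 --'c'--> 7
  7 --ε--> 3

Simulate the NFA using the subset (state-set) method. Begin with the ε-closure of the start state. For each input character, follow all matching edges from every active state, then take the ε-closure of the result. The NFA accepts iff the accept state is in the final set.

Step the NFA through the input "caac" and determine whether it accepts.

S₀ = ε-closure({0}) = {0}
'c' @ 1: {}  — no active states
rest 'aac' ignored (set empty)
final: {}; accept 3 not in set

Answer: REJECT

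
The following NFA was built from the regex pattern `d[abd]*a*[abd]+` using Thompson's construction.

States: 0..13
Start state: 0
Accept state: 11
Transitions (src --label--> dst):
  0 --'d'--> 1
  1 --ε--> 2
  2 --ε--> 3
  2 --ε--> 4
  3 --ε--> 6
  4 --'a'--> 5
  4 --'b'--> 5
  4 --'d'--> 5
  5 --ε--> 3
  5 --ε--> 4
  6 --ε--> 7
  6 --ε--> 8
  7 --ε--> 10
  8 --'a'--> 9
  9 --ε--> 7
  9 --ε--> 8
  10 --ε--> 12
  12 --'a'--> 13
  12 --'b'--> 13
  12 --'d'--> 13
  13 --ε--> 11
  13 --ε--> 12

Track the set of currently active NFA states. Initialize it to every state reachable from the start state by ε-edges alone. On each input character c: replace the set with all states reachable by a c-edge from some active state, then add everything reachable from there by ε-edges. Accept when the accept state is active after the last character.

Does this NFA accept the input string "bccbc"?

initial (ε-close {0}): {0}
'b' @ 1: {}  — dead — no transitions
rest 'ccbc' ignored (set empty)
after full input: {}  (accept=11 not in)

Answer: REJECT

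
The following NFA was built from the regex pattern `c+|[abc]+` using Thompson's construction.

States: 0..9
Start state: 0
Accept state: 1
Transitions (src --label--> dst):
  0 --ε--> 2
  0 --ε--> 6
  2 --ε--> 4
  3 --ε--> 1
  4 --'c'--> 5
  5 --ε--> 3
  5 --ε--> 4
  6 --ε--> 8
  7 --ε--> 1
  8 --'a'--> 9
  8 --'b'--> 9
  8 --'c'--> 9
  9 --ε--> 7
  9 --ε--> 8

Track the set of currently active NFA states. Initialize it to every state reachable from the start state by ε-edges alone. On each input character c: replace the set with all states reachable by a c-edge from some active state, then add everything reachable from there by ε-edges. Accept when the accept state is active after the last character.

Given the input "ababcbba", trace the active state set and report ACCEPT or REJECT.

start: ε-closure({0}) = {0,2,4,6,8}
'a' @ 1: {1,7,8,9}  ✓accept
'b' @ 2: {1,7,8,9}  ✓accept
'a' @ 3: {1,7,8,9}  ✓accept
'b' @ 4: {1,7,8,9}  ✓accept
'c' @ 5: {1,7,8,9}  ✓accept
'b' @ 6: {1,7,8,9}  ✓accept
'b' @ 7: {1,7,8,9}  ✓accept
'a' @ 8: {1,7,8,9}  ✓accept
after full input: {1,7,8,9}  (accept=1 in)

Answer: ACCEPT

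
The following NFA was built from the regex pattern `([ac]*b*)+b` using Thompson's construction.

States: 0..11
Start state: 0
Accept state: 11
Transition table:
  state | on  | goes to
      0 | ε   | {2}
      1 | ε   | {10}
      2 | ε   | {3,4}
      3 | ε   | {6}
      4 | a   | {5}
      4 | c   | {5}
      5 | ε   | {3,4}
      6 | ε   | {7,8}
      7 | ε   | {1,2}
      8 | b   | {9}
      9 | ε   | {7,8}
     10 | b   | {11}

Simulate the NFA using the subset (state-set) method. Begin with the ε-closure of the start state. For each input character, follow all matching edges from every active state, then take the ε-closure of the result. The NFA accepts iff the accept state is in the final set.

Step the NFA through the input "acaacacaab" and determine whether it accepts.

Answer: ACCEPT

Steps:
start: ε-closure({0}) = {0,1,2,3,4,6,7,8,10}
'a' @ 1: {1,2,3,4,5,6,7,8,10}
'c' @ 2: {1,2,3,4,5,6,7,8,10}
'a' @ 3: {1,2,3,4,5,6,7,8,10}
'a' @ 4: {1,2,3,4,5,6,7,8,10}
'c' @ 5: {1,2,3,4,5,6,7,8,10}
'a' @ 6: {1,2,3,4,5,6,7,8,10}
'c' @ 7: {1,2,3,4,5,6,7,8,10}
'a' @ 8: {1,2,3,4,5,6,7,8,10}
'a' @ 9: {1,2,3,4,5,6,7,8,10}
'b' @ 10: {1,2,3,4,6,7,8,9,10,11}  [accepting]
end set {1,2,3,4,6,7,8,9,10,11} — state 11 in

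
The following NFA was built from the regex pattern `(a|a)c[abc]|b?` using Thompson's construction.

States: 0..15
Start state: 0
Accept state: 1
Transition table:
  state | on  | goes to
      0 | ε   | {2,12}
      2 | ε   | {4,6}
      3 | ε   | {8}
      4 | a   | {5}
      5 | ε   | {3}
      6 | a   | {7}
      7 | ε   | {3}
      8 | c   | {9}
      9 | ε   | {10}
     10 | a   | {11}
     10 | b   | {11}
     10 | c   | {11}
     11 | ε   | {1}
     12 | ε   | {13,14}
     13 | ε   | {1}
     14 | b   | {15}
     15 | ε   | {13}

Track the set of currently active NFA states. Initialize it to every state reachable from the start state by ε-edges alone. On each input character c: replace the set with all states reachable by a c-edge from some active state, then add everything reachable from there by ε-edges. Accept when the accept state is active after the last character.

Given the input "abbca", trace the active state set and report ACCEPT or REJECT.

start: ε-closure({0}) = {0,1,2,4,6,12,13,14}
'a' @ 1: {3,5,7,8}
'b' @ 2: {}  — dead — no transitions
rest 'bca' ignored (set empty)
final: {}; accept 1 not in set

Answer: REJECT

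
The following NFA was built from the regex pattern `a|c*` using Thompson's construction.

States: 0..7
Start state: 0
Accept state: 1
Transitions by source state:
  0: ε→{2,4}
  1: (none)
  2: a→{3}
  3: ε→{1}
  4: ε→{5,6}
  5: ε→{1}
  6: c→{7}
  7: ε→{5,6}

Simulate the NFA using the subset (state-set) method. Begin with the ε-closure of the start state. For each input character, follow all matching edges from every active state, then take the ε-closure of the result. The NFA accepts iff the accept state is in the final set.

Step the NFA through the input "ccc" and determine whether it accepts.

Answer: ACCEPT

Derivation:
start: ε-closure({0}) = {0,1,2,4,5,6}
'c' @ 1: {1,5,6,7}  ✓accept
'c' @ 2: {1,5,6,7}  ✓accept
'c' @ 3: {1,5,6,7}  ✓accept
final: {1,5,6,7}; accept 1 in set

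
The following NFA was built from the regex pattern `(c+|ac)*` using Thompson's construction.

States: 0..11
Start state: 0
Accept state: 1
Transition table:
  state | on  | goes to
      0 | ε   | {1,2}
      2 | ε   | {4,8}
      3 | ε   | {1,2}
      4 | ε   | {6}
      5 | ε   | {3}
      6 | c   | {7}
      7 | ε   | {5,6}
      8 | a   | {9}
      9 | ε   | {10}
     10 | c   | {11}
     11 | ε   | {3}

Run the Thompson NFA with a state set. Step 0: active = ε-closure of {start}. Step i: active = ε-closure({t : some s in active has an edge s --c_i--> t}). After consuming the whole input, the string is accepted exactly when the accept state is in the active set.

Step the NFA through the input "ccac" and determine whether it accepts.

start: ε-closure({0}) = {0,1,2,4,6,8}
'c' @ 1: {1,2,3,4,5,6,7,8}  (accept∈set)
'c' @ 2: {1,2,3,4,5,6,7,8}  (accept∈set)
'a' @ 3: {9,10}
'c' @ 4: {1,2,3,4,6,8,11}  (accept∈set)
end set {1,2,3,4,6,8,11} — state 1 in

Answer: ACCEPT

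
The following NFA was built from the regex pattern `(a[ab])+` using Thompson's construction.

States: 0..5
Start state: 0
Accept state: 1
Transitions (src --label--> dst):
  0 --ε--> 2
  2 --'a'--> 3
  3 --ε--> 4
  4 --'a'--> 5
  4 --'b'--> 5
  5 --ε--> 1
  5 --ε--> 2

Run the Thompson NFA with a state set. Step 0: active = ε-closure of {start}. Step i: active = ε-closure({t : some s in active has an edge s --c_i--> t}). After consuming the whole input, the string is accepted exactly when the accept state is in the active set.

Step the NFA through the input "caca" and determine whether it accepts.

initial (ε-close {0}): {0,2}
'c' @ 1: {}  — dead — no transitions
rest 'aca' ignored (set empty)
final: {}; accept 1 not in set

Answer: REJECT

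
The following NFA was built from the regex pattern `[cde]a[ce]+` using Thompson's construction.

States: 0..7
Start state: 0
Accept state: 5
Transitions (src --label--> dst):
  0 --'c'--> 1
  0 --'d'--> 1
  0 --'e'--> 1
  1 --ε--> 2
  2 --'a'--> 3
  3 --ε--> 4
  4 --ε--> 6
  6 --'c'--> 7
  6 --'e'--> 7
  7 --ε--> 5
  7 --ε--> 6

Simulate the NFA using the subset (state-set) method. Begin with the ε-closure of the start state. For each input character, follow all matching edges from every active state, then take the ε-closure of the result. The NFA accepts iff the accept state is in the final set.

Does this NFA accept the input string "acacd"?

Answer: REJECT

Trace:
start: ε-closure({0}) = {0}
'a' @ 1: {}  — no active states
rest 'cacd' ignored (set empty)
final: {}; accept 5 not in set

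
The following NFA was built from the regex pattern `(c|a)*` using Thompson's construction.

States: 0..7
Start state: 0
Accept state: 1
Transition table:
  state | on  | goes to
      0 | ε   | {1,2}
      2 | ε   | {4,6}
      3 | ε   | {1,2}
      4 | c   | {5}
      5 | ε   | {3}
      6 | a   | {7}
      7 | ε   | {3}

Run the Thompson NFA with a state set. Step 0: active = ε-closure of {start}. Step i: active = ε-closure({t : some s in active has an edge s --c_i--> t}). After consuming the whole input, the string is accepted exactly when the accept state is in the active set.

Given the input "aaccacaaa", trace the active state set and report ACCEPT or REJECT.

Answer: ACCEPT

Trace:
S₀ = ε-closure({0}) = {0,1,2,4,6}
'a' @ 1: {1,2,3,4,6,7}  [accepting]
'a' @ 2: {1,2,3,4,6,7}  [accepting]
'c' @ 3: {1,2,3,4,5,6}  [accepting]
'c' @ 4: {1,2,3,4,5,6}  [accepting]
'a' @ 5: {1,2,3,4,6,7}  [accepting]
'c' @ 6: {1,2,3,4,5,6}  [accepting]
'a' @ 7: {1,2,3,4,6,7}  [accepting]
'a' @ 8: {1,2,3,4,6,7}  [accepting]
'a' @ 9: {1,2,3,4,6,7}  [accepting]
after full input: {1,2,3,4,6,7}  (accept=1 in)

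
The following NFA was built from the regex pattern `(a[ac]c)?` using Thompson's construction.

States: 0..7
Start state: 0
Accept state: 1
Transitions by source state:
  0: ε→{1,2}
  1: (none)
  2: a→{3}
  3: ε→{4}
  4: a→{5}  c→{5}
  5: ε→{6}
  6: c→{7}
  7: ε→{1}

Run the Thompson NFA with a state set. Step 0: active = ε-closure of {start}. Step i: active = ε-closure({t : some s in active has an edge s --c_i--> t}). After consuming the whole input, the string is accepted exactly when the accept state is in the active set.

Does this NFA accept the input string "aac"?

initial (ε-close {0}): {0,1,2}
'a' @ 1: {3,4}
'a' @ 2: {5,6}
'c' @ 3: {1,7}  (accept∈set)
final: {1,7}; accept 1 in set

Answer: ACCEPT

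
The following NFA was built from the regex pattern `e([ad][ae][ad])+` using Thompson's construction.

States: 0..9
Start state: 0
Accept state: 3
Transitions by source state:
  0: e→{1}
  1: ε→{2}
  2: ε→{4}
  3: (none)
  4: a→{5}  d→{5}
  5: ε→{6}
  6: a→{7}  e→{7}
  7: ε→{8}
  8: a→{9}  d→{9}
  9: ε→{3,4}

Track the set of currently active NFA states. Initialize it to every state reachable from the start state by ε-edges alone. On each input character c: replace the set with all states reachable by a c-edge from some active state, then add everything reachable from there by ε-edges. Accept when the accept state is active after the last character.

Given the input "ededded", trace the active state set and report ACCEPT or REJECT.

S₀ = ε-closure({0}) = {0}
'e' @ 1: {1,2,4}
'd' @ 2: {5,6}
'e' @ 3: {7,8}
'd' @ 4: {3,4,9}  (accept∈set)
'd' @ 5: {5,6}
'e' @ 6: {7,8}
'd' @ 7: {3,4,9}  (accept∈set)
final: {3,4,9}; accept 3 in set

Answer: ACCEPT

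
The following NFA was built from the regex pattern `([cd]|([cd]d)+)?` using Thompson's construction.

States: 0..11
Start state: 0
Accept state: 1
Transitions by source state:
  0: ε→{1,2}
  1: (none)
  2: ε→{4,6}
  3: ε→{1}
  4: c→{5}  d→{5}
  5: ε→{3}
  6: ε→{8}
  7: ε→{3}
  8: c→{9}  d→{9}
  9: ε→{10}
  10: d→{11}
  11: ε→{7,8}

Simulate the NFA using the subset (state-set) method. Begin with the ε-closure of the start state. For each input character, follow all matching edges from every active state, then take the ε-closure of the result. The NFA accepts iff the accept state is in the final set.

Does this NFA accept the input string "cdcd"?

S₀ = ε-closure({0}) = {0,1,2,4,6,8}
'c' @ 1: {1,3,5,9,10}  (accept∈set)
'd' @ 2: {1,3,7,8,11}  (accept∈set)
'c' @ 3: {9,10}
'd' @ 4: {1,3,7,8,11}  (accept∈set)
after full input: {1,3,7,8,11}  (accept=1 in)

Answer: ACCEPT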